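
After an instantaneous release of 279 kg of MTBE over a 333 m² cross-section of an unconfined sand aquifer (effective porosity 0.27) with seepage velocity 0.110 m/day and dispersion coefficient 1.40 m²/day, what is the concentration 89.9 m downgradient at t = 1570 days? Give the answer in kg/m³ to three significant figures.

0.00856 kg/m³

For an instantaneous plane source, C(x,t) = M/(n_e·A·√(4πDt)) · exp(−(x−vt)²/(4Dt)), with n_e·A the pore (flow) area.
Plume center vt = 0.110 × 1570 = 172.7 m, so the well at 89.9 m is 82.8 m upgradient of the peak.
√(4πDt) = 166.2 m, giving peak height M/(n_e·A·√(4πDt)) = 279/(0.27 × 333 × 166.2) = 0.01867 kg/m³.
(x−vt)²/(4Dt) = (-82.8)²/(4 × 1.40 × 1570) = 0.7798; exp(−0.7798) = 0.4585.
C = 0.01867 × 0.4585 = 0.00856 kg/m³.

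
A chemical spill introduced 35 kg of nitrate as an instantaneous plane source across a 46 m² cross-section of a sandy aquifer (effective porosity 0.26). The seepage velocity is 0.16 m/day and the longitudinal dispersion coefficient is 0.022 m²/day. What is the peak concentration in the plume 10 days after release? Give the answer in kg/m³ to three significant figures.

1.76 kg/m³

The peak of an instantaneous 1D plume sits at x = vt; there the Gaussian factor is 1 and C_max = M/(n_e·A·√(4πDt)), where n_e·A is the pore area the mass is dissolved in.
√(4πDt) = √(4π × 0.022 × 10) = 1.663 m, so C_max = 35/(0.26 × 46 × 1.663) = 1.76 kg/m³.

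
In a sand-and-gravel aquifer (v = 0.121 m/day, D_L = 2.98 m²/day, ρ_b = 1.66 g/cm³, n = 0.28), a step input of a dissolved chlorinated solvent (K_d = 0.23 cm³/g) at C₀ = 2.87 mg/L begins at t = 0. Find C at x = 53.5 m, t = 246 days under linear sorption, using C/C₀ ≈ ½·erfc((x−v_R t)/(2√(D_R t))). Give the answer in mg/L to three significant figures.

0.144 mg/L

Retardation factor R = 1 + ρ_b·K_d/n = 1 + 1.66 × 0.23/0.28 = 2.364.
Sorption retards both mechanisms: v_R = v/R = 0.05118 m/day, D_R = D/R = 1.261 m²/day.
v_R·t = 0.05118 × 246 = 12.59028 m; 2√(D_R t) = 35.23 m; argument = (53.5 − 12.59028)/35.23 = 1.161.
C = C₀ × ½·erfc(1.161) = 2.87 × 0.05031 = 0.144 mg/L.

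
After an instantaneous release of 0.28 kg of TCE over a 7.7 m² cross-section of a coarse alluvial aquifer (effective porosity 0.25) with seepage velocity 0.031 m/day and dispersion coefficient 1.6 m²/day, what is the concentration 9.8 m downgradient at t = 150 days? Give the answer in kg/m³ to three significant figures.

0.00258 kg/m³

For an instantaneous plane source, C(x,t) = M/(n_e·A·√(4πDt)) · exp(−(x−vt)²/(4Dt)), with n_e·A the pore (flow) area.
Plume center vt = 0.031 × 150 = 4.65 m, so the well at 9.8 m is 5.15 m downgradient of the peak.
√(4πDt) = 54.92 m, giving peak height M/(n_e·A·√(4πDt)) = 0.28/(0.25 × 7.7 × 54.92) = 0.002648 kg/m³.
(x−vt)²/(4Dt) = (5.15)²/(4 × 1.6 × 150) = 0.02763; exp(−0.02763) = 0.9727.
C = 0.002648 × 0.9727 = 0.00258 kg/m³.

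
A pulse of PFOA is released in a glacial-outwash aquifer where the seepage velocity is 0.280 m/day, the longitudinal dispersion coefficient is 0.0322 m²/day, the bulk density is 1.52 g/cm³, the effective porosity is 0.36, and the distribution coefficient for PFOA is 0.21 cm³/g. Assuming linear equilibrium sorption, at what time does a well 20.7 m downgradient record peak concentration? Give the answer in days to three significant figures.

Retardation factor R = 1 + ρ_b·K_d/n = 1 + 1.52 × 0.21/0.36 = 1.887.
Sorption retards both mechanisms: v_R = v/R = 0.1484 m/day, D_R = D/R = 0.01706 m²/day.
Peak time from v_R²t² + 2D_R t − x² = 0: t = (√(D_R² + v_R²x²) − D_R)/v_R².
√(D_R² + v_R²x²) = √(0.01706² + 0.1484² × 20.7²) = 3.072; v_R² = 0.02202.
t = (3.072 − 0.01706)/0.02202 = 139 days.

139 days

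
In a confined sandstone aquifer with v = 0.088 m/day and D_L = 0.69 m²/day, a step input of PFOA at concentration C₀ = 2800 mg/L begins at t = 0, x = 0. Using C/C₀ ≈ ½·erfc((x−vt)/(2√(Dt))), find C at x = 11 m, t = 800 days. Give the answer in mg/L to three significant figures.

For a continuous step input, C/C₀ ≈ ½·erfc((x−vt)/(2√(Dt))).
vt = 0.088 × 800 = 70.4 m and 2√(Dt) = 2√(0.69 × 800) = 46.99 m.
Argument (x−vt)/(2√(Dt)) = (11 − 70.4)/46.99 = -1.264; ½·erfc(-1.264) = 0.9631.
C = 2800 × 0.9631 = 2700 mg/L.

2700 mg/L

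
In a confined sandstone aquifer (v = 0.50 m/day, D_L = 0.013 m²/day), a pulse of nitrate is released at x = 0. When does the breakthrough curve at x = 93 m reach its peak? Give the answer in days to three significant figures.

For the 1D instantaneous-source solution, setting ∂C/∂t = 0 at fixed x gives v²t² + 2Dt − x² = 0, so t = (√(D² + v²x²) − D)/v².
√(D² + v²x²) = √(0.013² + 0.50² × 93²) = 46.50; v² = 0.25.
t = (46.50 − 0.013)/0.25 = 186 days (vs. the pure-advection estimate x/v = 186 d).

186 days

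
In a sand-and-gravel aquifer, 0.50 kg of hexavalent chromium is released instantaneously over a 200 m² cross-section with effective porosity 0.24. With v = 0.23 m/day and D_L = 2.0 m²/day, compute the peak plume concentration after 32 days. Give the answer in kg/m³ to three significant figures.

0.000367 kg/m³

The peak of an instantaneous 1D plume sits at x = vt; there the Gaussian factor is 1 and C_max = M/(n_e·A·√(4πDt)), where n_e·A is the pore area the mass is dissolved in.
√(4πDt) = √(4π × 2.0 × 32) = 28.36 m, so C_max = 0.50/(0.24 × 200 × 28.36) = 0.000367 kg/m³.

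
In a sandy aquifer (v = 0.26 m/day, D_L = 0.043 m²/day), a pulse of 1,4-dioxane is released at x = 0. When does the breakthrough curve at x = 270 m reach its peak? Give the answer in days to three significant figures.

For the 1D instantaneous-source solution, setting ∂C/∂t = 0 at fixed x gives v²t² + 2Dt − x² = 0, so t = (√(D² + v²x²) − D)/v².
√(D² + v²x²) = √(0.043² + 0.26² × 270²) = 70.20; v² = 0.0676.
t = (70.20 − 0.043)/0.0676 = 1040 days (vs. the pure-advection estimate x/v = 1040 d).

1040 days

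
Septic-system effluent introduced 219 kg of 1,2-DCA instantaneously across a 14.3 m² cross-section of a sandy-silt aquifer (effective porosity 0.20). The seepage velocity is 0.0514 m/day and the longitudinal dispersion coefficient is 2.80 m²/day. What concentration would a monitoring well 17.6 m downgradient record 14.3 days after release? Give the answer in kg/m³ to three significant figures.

For an instantaneous plane source, C(x,t) = M/(n_e·A·√(4πDt)) · exp(−(x−vt)²/(4Dt)), with n_e·A the pore (flow) area.
Plume center vt = 0.0514 × 14.3 = 0.73502 m, so the well at 17.6 m is 16.86498 m downgradient of the peak.
√(4πDt) = 22.43 m, giving peak height M/(n_e·A·√(4πDt)) = 219/(0.20 × 14.3 × 22.43) = 3.414 kg/m³.
(x−vt)²/(4Dt) = (16.86498)²/(4 × 2.80 × 14.3) = 1.776; exp(−1.776) = 0.1693.
C = 3.414 × 0.1693 = 0.578 kg/m³.

0.578 kg/m³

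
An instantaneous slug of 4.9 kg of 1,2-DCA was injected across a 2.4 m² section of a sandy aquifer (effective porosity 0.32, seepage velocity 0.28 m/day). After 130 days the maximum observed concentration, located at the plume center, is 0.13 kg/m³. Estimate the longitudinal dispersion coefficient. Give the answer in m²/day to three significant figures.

At the plume center C_max = M/(n_e·A·√(4πDt)), so D = M²/(4πt·(n_e·A·C_max)²).
n_e·A·C_max = 0.32 × 2.4 × 0.13 = 0.09984 kg/m.
D = 4.9²/(4π × 130 × 0.09984²) = 1.47 m²/day.

1.47 m²/day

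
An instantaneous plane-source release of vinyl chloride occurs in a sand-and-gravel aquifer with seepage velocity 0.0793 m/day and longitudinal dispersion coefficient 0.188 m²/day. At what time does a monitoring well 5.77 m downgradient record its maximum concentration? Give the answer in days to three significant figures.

48.8 days

For the 1D instantaneous-source solution, setting ∂C/∂t = 0 at fixed x gives v²t² + 2Dt − x² = 0, so t = (√(D² + v²x²) − D)/v².
√(D² + v²x²) = √(0.188² + 0.0793² × 5.77²) = 0.4947; v² = 0.00628849.
t = (0.4947 − 0.188)/0.00628849 = 48.8 days (vs. the pure-advection estimate x/v = 72.8 d).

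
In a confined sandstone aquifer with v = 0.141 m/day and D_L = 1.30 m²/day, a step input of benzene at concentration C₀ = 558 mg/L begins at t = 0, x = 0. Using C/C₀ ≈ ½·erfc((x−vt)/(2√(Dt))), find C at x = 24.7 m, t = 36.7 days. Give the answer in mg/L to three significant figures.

12.7 mg/L

For a continuous step input, C/C₀ ≈ ½·erfc((x−vt)/(2√(Dt))).
vt = 0.141 × 36.7 = 5.1747 m and 2√(Dt) = 2√(1.30 × 36.7) = 13.81 m.
Argument (x−vt)/(2√(Dt)) = (24.7 − 5.1747)/13.81 = 1.414; ½·erfc(1.414) = 0.02277.
C = 558 × 0.02277 = 12.7 mg/L.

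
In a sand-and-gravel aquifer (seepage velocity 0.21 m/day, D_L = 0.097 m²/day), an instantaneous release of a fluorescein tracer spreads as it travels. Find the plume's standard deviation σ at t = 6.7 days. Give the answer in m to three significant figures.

1.14 m

Dispersive spreading gives a Gaussian with σ² = 2Dt; advection only shifts the center.
σ = √(2 × 0.097 × 6.7) = 1.14 m.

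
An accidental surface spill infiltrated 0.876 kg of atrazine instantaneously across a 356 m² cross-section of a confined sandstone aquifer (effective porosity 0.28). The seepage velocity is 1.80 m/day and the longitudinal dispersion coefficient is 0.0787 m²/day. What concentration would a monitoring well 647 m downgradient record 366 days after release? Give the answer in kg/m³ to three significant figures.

For an instantaneous plane source, C(x,t) = M/(n_e·A·√(4πDt)) · exp(−(x−vt)²/(4Dt)), with n_e·A the pore (flow) area.
Plume center vt = 1.80 × 366 = 658.8 m, so the well at 647 m is 11.8 m upgradient of the peak.
√(4πDt) = 19.03 m, giving peak height M/(n_e·A·√(4πDt)) = 0.876/(0.28 × 356 × 19.03) = 0.0004618 kg/m³.
(x−vt)²/(4Dt) = (-11.8)²/(4 × 0.0787 × 366) = 1.209; exp(−1.209) = 0.2985.
C = 0.0004618 × 0.2985 = 0.000138 kg/m³.

0.000138 kg/m³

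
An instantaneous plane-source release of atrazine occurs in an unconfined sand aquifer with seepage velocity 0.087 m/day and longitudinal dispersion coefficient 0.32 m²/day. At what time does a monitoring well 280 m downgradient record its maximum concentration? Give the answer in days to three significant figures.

3180 days

For the 1D instantaneous-source solution, setting ∂C/∂t = 0 at fixed x gives v²t² + 2Dt − x² = 0, so t = (√(D² + v²x²) − D)/v².
√(D² + v²x²) = √(0.32² + 0.087² × 280²) = 24.36; v² = 0.007569.
t = (24.36 − 0.32)/0.007569 = 3180 days (vs. the pure-advection estimate x/v = 3220 d).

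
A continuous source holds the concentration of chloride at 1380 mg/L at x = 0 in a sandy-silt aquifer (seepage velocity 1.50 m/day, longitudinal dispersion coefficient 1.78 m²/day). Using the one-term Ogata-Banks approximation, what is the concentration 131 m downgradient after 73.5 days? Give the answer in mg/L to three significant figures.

138 mg/L

For a continuous step input, C/C₀ ≈ ½·erfc((x−vt)/(2√(Dt))).
vt = 1.50 × 73.5 = 110.25 m and 2√(Dt) = 2√(1.78 × 73.5) = 22.88 m.
Argument (x−vt)/(2√(Dt)) = (131 − 110.25)/22.88 = 0.9069; ½·erfc(0.9069) = 0.09982.
C = 1380 × 0.09982 = 138 mg/L.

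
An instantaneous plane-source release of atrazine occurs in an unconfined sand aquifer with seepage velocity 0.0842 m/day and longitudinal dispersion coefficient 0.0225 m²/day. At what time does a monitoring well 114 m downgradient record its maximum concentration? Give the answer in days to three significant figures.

For the 1D instantaneous-source solution, setting ∂C/∂t = 0 at fixed x gives v²t² + 2Dt − x² = 0, so t = (√(D² + v²x²) − D)/v².
√(D² + v²x²) = √(0.0225² + 0.0842² × 114²) = 9.599; v² = 0.00708964.
t = (9.599 − 0.0225)/0.00708964 = 1350 days (vs. the pure-advection estimate x/v = 1350 d).

1350 days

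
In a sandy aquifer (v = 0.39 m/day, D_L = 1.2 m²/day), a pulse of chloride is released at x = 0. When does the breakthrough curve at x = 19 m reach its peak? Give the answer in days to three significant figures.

41.5 days

For the 1D instantaneous-source solution, setting ∂C/∂t = 0 at fixed x gives v²t² + 2Dt − x² = 0, so t = (√(D² + v²x²) − D)/v².
√(D² + v²x²) = √(1.2² + 0.39² × 19²) = 7.507; v² = 0.1521.
t = (7.507 − 1.2)/0.1521 = 41.5 days (vs. the pure-advection estimate x/v = 48.7 d).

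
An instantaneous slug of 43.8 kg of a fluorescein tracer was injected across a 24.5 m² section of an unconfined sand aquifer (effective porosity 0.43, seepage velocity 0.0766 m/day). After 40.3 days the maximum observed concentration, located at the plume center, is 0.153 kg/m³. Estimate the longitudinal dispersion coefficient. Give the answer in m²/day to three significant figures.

At the plume center C_max = M/(n_e·A·√(4πDt)), so D = M²/(4πt·(n_e·A·C_max)²).
n_e·A·C_max = 0.43 × 24.5 × 0.153 = 1.612 kg/m.
D = 43.8²/(4π × 40.3 × 1.612²) = 1.46 m²/day.

1.46 m²/day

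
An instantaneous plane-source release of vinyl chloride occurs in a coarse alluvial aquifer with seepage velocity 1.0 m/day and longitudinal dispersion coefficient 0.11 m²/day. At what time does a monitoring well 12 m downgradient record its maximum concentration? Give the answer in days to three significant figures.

11.9 days

For the 1D instantaneous-source solution, setting ∂C/∂t = 0 at fixed x gives v²t² + 2Dt − x² = 0, so t = (√(D² + v²x²) − D)/v².
√(D² + v²x²) = √(0.11² + 1.0² × 12²) = 12.00; v² = 1.
t = (12.00 − 0.11)/1 = 11.9 days (vs. the pure-advection estimate x/v = 12.0 d).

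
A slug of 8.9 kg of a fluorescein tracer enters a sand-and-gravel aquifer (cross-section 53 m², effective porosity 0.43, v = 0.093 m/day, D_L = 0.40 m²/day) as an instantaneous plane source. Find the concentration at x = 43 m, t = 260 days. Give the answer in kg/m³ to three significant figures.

0.00461 kg/m³

For an instantaneous plane source, C(x,t) = M/(n_e·A·√(4πDt)) · exp(−(x−vt)²/(4Dt)), with n_e·A the pore (flow) area.
Plume center vt = 0.093 × 260 = 24.18 m, so the well at 43 m is 18.82 m downgradient of the peak.
√(4πDt) = 36.15 m, giving peak height M/(n_e·A·√(4πDt)) = 8.9/(0.43 × 53 × 36.15) = 0.01080 kg/m³.
(x−vt)²/(4Dt) = (18.82)²/(4 × 0.40 × 260) = 0.8514; exp(−0.8514) = 0.4268.
C = 0.01080 × 0.4268 = 0.00461 kg/m³.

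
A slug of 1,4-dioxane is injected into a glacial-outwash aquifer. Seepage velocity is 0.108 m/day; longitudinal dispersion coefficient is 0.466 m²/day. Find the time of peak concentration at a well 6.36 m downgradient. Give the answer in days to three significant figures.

For the 1D instantaneous-source solution, setting ∂C/∂t = 0 at fixed x gives v²t² + 2Dt − x² = 0, so t = (√(D² + v²x²) − D)/v².
√(D² + v²x²) = √(0.466² + 0.108² × 6.36²) = 0.8300; v² = 0.011664.
t = (0.8300 − 0.466)/0.011664 = 31.2 days (vs. the pure-advection estimate x/v = 58.9 d).

31.2 days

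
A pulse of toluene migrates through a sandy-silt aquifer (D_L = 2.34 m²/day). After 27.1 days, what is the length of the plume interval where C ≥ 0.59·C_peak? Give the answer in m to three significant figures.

23.1 m

The plume is Gaussian with σ = √(2Dt) = √(2 × 2.34 × 27.1) = 11.26 m.
C/C_peak = exp(−Δx²/(2σ²)) = 0.59 ⇒ Δx = σ·√(−2 ln 0.59) = 11.26 × 1.027 = 11.56 m.
Width = 2Δx = 23.1 m.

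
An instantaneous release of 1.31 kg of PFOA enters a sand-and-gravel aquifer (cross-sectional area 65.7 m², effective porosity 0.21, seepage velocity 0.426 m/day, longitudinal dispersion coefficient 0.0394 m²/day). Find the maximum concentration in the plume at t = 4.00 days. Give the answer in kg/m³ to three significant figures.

The peak of an instantaneous 1D plume sits at x = vt; there the Gaussian factor is 1 and C_max = M/(n_e·A·√(4πDt)), where n_e·A is the pore area the mass is dissolved in.
√(4πDt) = √(4π × 0.0394 × 4.00) = 1.407 m, so C_max = 1.31/(0.21 × 65.7 × 1.407) = 0.0675 kg/m³.

0.0675 kg/m³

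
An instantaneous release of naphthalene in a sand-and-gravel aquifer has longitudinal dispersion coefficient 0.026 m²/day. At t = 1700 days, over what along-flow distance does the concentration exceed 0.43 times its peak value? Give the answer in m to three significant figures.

24.4 m

The plume is Gaussian with σ = √(2Dt) = √(2 × 0.026 × 1700) = 9.402 m.
C/C_peak = exp(−Δx²/(2σ²)) = 0.43 ⇒ Δx = σ·√(−2 ln 0.43) = 9.402 × 1.299 = 12.21 m.
Width = 2Δx = 24.4 m.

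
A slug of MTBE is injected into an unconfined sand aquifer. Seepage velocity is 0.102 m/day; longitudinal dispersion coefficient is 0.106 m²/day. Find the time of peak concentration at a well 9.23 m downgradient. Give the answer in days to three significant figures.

80.9 days

For the 1D instantaneous-source solution, setting ∂C/∂t = 0 at fixed x gives v²t² + 2Dt − x² = 0, so t = (√(D² + v²x²) − D)/v².
√(D² + v²x²) = √(0.106² + 0.102² × 9.23²) = 0.9474; v² = 0.010404.
t = (0.9474 − 0.106)/0.010404 = 80.9 days (vs. the pure-advection estimate x/v = 90.5 d).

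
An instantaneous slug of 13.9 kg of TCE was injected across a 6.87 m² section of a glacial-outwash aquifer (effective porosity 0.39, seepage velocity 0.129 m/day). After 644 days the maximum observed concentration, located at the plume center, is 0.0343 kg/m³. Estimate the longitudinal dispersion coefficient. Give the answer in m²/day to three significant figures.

2.83 m²/day

At the plume center C_max = M/(n_e·A·√(4πDt)), so D = M²/(4πt·(n_e·A·C_max)²).
n_e·A·C_max = 0.39 × 6.87 × 0.0343 = 0.09190 kg/m.
D = 13.9²/(4π × 644 × 0.09190²) = 2.83 m²/day.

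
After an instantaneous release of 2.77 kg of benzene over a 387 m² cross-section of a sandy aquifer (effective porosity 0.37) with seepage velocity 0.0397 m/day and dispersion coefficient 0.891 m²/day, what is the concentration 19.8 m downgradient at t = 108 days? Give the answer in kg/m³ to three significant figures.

0.000298 kg/m³

For an instantaneous plane source, C(x,t) = M/(n_e·A·√(4πDt)) · exp(−(x−vt)²/(4Dt)), with n_e·A the pore (flow) area.
Plume center vt = 0.0397 × 108 = 4.2876 m, so the well at 19.8 m is 15.5124 m downgradient of the peak.
√(4πDt) = 34.77 m, giving peak height M/(n_e·A·√(4πDt)) = 2.77/(0.37 × 387 × 34.77) = 0.0005564 kg/m³.
(x−vt)²/(4Dt) = (15.5124)²/(4 × 0.891 × 108) = 0.6252; exp(−0.6252) = 0.5352.
C = 0.0005564 × 0.5352 = 0.000298 kg/m³.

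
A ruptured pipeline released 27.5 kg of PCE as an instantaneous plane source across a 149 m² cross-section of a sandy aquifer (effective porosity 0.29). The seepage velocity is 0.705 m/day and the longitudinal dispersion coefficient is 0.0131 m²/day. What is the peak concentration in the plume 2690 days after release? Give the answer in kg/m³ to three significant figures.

The peak of an instantaneous 1D plume sits at x = vt; there the Gaussian factor is 1 and C_max = M/(n_e·A·√(4πDt)), where n_e·A is the pore area the mass is dissolved in.
√(4πDt) = √(4π × 0.0131 × 2690) = 21.04 m, so C_max = 27.5/(0.29 × 149 × 21.04) = 0.0302 kg/m³.

0.0302 kg/m³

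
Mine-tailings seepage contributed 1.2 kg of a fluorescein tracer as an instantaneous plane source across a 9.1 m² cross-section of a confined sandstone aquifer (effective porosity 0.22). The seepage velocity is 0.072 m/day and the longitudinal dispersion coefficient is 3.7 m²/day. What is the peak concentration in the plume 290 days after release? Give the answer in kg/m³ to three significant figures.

The peak of an instantaneous 1D plume sits at x = vt; there the Gaussian factor is 1 and C_max = M/(n_e·A·√(4πDt)), where n_e·A is the pore area the mass is dissolved in.
√(4πDt) = √(4π × 3.7 × 290) = 116.1 m, so C_max = 1.2/(0.22 × 9.1 × 116.1) = 0.00516 kg/m³.

0.00516 kg/m³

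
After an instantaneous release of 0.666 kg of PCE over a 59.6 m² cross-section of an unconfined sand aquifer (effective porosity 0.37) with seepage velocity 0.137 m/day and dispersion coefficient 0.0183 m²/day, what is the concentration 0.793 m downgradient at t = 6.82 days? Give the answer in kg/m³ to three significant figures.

0.0232 kg/m³

For an instantaneous plane source, C(x,t) = M/(n_e·A·√(4πDt)) · exp(−(x−vt)²/(4Dt)), with n_e·A the pore (flow) area.
Plume center vt = 0.137 × 6.82 = 0.93434 m, so the well at 0.793 m is 0.14134 m upgradient of the peak.
√(4πDt) = 1.252 m, giving peak height M/(n_e·A·√(4πDt)) = 0.666/(0.37 × 59.6 × 1.252) = 0.02412 kg/m³.
(x−vt)²/(4Dt) = (-0.14134)²/(4 × 0.0183 × 6.82) = 0.04002; exp(−0.04002) = 0.9608.
C = 0.02412 × 0.9608 = 0.0232 kg/m³.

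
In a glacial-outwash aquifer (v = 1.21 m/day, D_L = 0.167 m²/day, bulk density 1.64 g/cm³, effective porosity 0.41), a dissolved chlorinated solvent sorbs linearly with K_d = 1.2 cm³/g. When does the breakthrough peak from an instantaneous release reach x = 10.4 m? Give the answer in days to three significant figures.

49.2 days

Retardation factor R = 1 + ρ_b·K_d/n = 1 + 1.64 × 1.2/0.41 = 5.800.
Sorption retards both mechanisms: v_R = v/R = 0.2086 m/day, D_R = D/R = 0.02879 m²/day.
Peak time from v_R²t² + 2D_R t − x² = 0: t = (√(D_R² + v_R²x²) − D_R)/v_R².
√(D_R² + v_R²x²) = √(0.02879² + 0.2086² × 10.4²) = 2.170; v_R² = 0.04351.
t = (2.170 − 0.02879)/0.04351 = 49.2 days.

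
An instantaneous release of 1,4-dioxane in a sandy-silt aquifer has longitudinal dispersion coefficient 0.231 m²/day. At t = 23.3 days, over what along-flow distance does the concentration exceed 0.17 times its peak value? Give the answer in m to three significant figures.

12.4 m

The plume is Gaussian with σ = √(2Dt) = √(2 × 0.231 × 23.3) = 3.281 m.
C/C_peak = exp(−Δx²/(2σ²)) = 0.17 ⇒ Δx = σ·√(−2 ln 0.17) = 3.281 × 1.883 = 6.178 m.
Width = 2Δx = 12.4 m.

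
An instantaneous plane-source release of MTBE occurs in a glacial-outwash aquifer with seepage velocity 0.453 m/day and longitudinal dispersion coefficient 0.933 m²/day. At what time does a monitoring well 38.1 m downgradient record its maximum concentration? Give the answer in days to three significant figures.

79.7 days

For the 1D instantaneous-source solution, setting ∂C/∂t = 0 at fixed x gives v²t² + 2Dt − x² = 0, so t = (√(D² + v²x²) − D)/v².
√(D² + v²x²) = √(0.933² + 0.453² × 38.1²) = 17.28; v² = 0.205209.
t = (17.28 − 0.933)/0.205209 = 79.7 days (vs. the pure-advection estimate x/v = 84.1 d).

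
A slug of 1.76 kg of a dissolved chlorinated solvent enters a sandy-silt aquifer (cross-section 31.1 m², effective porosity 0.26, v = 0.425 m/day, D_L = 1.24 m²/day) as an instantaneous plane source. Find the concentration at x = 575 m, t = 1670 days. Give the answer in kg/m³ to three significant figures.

For an instantaneous plane source, C(x,t) = M/(n_e·A·√(4πDt)) · exp(−(x−vt)²/(4Dt)), with n_e·A the pore (flow) area.
Plume center vt = 0.425 × 1670 = 709.75 m, so the well at 575 m is 134.75 m upgradient of the peak.
√(4πDt) = 161.3 m, giving peak height M/(n_e·A·√(4πDt)) = 1.76/(0.26 × 31.1 × 161.3) = 0.001349 kg/m³.
(x−vt)²/(4Dt) = (-134.75)²/(4 × 1.24 × 1670) = 2.192; exp(−2.192) = 0.1117.
C = 0.001349 × 0.1117 = 0.000151 kg/m³.

0.000151 kg/m³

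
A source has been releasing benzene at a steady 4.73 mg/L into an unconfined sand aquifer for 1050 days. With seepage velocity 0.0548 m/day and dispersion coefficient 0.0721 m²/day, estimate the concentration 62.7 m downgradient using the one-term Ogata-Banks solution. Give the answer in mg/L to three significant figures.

For a continuous step input, C/C₀ ≈ ½·erfc((x−vt)/(2√(Dt))).
vt = 0.0548 × 1050 = 57.54 m and 2√(Dt) = 2√(0.0721 × 1050) = 17.40 m.
Argument (x−vt)/(2√(Dt)) = (62.7 − 57.54)/17.40 = 0.2966; ½·erfc(0.2966) = 0.3374.
C = 4.73 × 0.3374 = 1.60 mg/L.

1.60 mg/L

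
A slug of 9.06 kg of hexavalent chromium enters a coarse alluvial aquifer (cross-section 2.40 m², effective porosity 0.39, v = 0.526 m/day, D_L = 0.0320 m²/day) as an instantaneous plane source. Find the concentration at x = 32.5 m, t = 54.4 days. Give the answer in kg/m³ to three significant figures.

0.237 kg/m³

For an instantaneous plane source, C(x,t) = M/(n_e·A·√(4πDt)) · exp(−(x−vt)²/(4Dt)), with n_e·A the pore (flow) area.
Plume center vt = 0.526 × 54.4 = 28.6144 m, so the well at 32.5 m is 3.8856 m downgradient of the peak.
√(4πDt) = 4.677 m, giving peak height M/(n_e·A·√(4πDt)) = 9.06/(0.39 × 2.40 × 4.677) = 2.070 kg/m³.
(x−vt)²/(4Dt) = (3.8856)²/(4 × 0.0320 × 54.4) = 2.168; exp(−2.168) = 0.1144.
C = 2.070 × 0.1144 = 0.237 kg/m³.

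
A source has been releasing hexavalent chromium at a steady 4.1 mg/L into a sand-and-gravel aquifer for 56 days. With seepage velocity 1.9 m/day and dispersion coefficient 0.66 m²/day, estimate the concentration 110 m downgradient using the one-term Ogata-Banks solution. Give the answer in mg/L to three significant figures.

1.38 mg/L

For a continuous step input, C/C₀ ≈ ½·erfc((x−vt)/(2√(Dt))).
vt = 1.9 × 56 = 106.4 m and 2√(Dt) = 2√(0.66 × 56) = 12.16 m.
Argument (x−vt)/(2√(Dt)) = (110 − 106.4)/12.16 = 0.2961; ½·erfc(0.2961) = 0.3377.
C = 4.1 × 0.3377 = 1.38 mg/L.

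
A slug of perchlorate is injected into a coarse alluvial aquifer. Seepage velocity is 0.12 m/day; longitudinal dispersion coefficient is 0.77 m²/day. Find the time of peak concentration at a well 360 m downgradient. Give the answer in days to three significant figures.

For the 1D instantaneous-source solution, setting ∂C/∂t = 0 at fixed x gives v²t² + 2Dt − x² = 0, so t = (√(D² + v²x²) − D)/v².
√(D² + v²x²) = √(0.77² + 0.12² × 360²) = 43.21; v² = 0.0144.
t = (43.21 − 0.77)/0.0144 = 2950 days (vs. the pure-advection estimate x/v = 3000 d).

2950 days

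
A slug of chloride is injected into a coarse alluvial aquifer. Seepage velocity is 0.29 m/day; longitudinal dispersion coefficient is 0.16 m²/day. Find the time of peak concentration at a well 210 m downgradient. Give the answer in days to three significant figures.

722 days

For the 1D instantaneous-source solution, setting ∂C/∂t = 0 at fixed x gives v²t² + 2Dt − x² = 0, so t = (√(D² + v²x²) − D)/v².
√(D² + v²x²) = √(0.16² + 0.29² × 210²) = 60.90; v² = 0.0841.
t = (60.90 − 0.16)/0.0841 = 722 days (vs. the pure-advection estimate x/v = 724 d).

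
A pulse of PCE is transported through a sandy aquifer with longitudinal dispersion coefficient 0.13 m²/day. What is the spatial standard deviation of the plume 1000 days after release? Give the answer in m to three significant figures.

16.1 m

Dispersive spreading gives a Gaussian with σ² = 2Dt; advection only shifts the center.
σ = √(2 × 0.13 × 1000) = 16.1 m.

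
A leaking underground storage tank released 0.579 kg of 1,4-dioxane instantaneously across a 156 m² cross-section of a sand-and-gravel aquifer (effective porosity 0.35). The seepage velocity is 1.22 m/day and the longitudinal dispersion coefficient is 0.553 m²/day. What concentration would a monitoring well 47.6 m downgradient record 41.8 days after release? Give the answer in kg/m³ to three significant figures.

For an instantaneous plane source, C(x,t) = M/(n_e·A·√(4πDt)) · exp(−(x−vt)²/(4Dt)), with n_e·A the pore (flow) area.
Plume center vt = 1.22 × 41.8 = 50.996 m, so the well at 47.6 m is 3.396 m upgradient of the peak.
√(4πDt) = 17.04 m, giving peak height M/(n_e·A·√(4πDt)) = 0.579/(0.35 × 156 × 17.04) = 0.0006223 kg/m³.
(x−vt)²/(4Dt) = (-3.396)²/(4 × 0.553 × 41.8) = 0.1247; exp(−0.1247) = 0.8828.
C = 0.0006223 × 0.8828 = 0.000549 kg/m³.

0.000549 kg/m³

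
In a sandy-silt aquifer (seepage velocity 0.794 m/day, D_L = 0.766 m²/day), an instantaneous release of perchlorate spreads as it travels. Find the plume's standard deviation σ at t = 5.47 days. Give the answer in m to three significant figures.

2.89 m

Dispersive spreading gives a Gaussian with σ² = 2Dt; advection only shifts the center.
σ = √(2 × 0.766 × 5.47) = 2.89 m.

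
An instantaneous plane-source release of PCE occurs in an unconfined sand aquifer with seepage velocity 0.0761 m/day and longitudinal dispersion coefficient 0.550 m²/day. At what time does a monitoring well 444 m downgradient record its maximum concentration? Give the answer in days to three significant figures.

5740 days

For the 1D instantaneous-source solution, setting ∂C/∂t = 0 at fixed x gives v²t² + 2Dt − x² = 0, so t = (√(D² + v²x²) − D)/v².
√(D² + v²x²) = √(0.550² + 0.0761² × 444²) = 33.79; v² = 0.00579121.
t = (33.79 − 0.550)/0.00579121 = 5740 days (vs. the pure-advection estimate x/v = 5830 d).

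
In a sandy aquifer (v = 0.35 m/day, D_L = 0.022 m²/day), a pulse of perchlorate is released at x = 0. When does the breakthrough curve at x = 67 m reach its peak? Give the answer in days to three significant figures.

For the 1D instantaneous-source solution, setting ∂C/∂t = 0 at fixed x gives v²t² + 2Dt − x² = 0, so t = (√(D² + v²x²) − D)/v².
√(D² + v²x²) = √(0.022² + 0.35² × 67²) = 23.45; v² = 0.1225.
t = (23.45 − 0.022)/0.1225 = 191 days (vs. the pure-advection estimate x/v = 191 d).

191 days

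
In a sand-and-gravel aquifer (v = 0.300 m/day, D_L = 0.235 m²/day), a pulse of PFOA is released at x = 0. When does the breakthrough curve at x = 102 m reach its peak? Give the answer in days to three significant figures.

337 days

For the 1D instantaneous-source solution, setting ∂C/∂t = 0 at fixed x gives v²t² + 2Dt − x² = 0, so t = (√(D² + v²x²) − D)/v².
√(D² + v²x²) = √(0.235² + 0.300² × 102²) = 30.60; v² = 0.09.
t = (30.60 − 0.235)/0.09 = 337 days (vs. the pure-advection estimate x/v = 340 d).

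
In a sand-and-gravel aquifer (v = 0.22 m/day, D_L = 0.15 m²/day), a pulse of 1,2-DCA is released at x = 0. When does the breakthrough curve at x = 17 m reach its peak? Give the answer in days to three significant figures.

74.2 days

For the 1D instantaneous-source solution, setting ∂C/∂t = 0 at fixed x gives v²t² + 2Dt − x² = 0, so t = (√(D² + v²x²) − D)/v².
√(D² + v²x²) = √(0.15² + 0.22² × 17²) = 3.743; v² = 0.0484.
t = (3.743 − 0.15)/0.0484 = 74.2 days (vs. the pure-advection estimate x/v = 77.3 d).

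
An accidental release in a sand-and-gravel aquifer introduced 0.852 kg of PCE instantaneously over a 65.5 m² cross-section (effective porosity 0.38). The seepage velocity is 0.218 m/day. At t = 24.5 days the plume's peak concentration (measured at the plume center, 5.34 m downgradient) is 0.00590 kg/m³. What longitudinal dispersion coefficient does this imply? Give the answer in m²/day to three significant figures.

0.109 m²/day

At the plume center C_max = M/(n_e·A·√(4πDt)), so D = M²/(4πt·(n_e·A·C_max)²).
n_e·A·C_max = 0.38 × 65.5 × 0.00590 = 0.1469 kg/m.
D = 0.852²/(4π × 24.5 × 0.1469²) = 0.109 m²/day.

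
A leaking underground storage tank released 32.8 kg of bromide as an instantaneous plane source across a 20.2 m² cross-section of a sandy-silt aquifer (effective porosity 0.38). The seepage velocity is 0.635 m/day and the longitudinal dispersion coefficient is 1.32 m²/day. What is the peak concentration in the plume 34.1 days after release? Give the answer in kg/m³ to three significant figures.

0.180 kg/m³

The peak of an instantaneous 1D plume sits at x = vt; there the Gaussian factor is 1 and C_max = M/(n_e·A·√(4πDt)), where n_e·A is the pore area the mass is dissolved in.
√(4πDt) = √(4π × 1.32 × 34.1) = 23.78 m, so C_max = 32.8/(0.38 × 20.2 × 23.78) = 0.180 kg/m³.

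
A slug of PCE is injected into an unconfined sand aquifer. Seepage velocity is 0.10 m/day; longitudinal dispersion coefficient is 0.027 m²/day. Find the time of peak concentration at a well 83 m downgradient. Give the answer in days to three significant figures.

For the 1D instantaneous-source solution, setting ∂C/∂t = 0 at fixed x gives v²t² + 2Dt − x² = 0, so t = (√(D² + v²x²) − D)/v².
√(D² + v²x²) = √(0.027² + 0.10² × 83²) = 8.300; v² = 0.01.
t = (8.300 − 0.027)/0.01 = 827 days (vs. the pure-advection estimate x/v = 830 d).

827 days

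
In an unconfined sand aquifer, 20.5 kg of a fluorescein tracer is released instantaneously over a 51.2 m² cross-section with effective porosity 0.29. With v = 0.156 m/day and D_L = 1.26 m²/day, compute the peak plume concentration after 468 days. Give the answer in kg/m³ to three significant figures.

The peak of an instantaneous 1D plume sits at x = vt; there the Gaussian factor is 1 and C_max = M/(n_e·A·√(4πDt)), where n_e·A is the pore area the mass is dissolved in.
√(4πDt) = √(4π × 1.26 × 468) = 86.08 m, so C_max = 20.5/(0.29 × 51.2 × 86.08) = 0.0160 kg/m³.

0.0160 kg/m³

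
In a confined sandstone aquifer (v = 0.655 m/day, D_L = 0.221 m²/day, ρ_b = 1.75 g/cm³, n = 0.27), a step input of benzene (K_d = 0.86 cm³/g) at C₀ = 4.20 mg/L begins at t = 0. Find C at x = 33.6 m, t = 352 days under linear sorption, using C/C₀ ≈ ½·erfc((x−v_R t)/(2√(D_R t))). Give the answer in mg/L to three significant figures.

Retardation factor R = 1 + ρ_b·K_d/n = 1 + 1.75 × 0.86/0.27 = 6.574.
Sorption retards both mechanisms: v_R = v/R = 0.09963 m/day, D_R = D/R = 0.03362 m²/day.
v_R·t = 0.09963 × 352 = 35.06976 m; 2√(D_R t) = 6.880 m; argument = (33.6 − 35.06976)/6.880 = -0.2136.
C = C₀ × ½·erfc(-0.2136) = 4.20 × 0.6187 = 2.60 mg/L.

2.60 mg/L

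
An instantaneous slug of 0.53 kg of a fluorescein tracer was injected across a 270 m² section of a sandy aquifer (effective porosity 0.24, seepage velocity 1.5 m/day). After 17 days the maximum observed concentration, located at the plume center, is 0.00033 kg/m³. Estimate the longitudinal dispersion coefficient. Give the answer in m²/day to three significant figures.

At the plume center C_max = M/(n_e·A·√(4πDt)), so D = M²/(4πt·(n_e·A·C_max)²).
n_e·A·C_max = 0.24 × 270 × 0.00033 = 0.02138 kg/m.
D = 0.53²/(4π × 17 × 0.02138²) = 2.88 m²/day.

2.88 m²/day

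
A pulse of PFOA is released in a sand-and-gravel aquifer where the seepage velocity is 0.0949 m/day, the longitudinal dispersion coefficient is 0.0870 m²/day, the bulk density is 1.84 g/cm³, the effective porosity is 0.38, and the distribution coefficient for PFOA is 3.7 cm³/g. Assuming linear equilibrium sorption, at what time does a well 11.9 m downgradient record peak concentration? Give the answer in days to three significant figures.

2200 days

Retardation factor R = 1 + ρ_b·K_d/n = 1 + 1.84 × 3.7/0.38 = 18.92.
Sorption retards both mechanisms: v_R = v/R = 0.005016 m/day, D_R = D/R = 0.004598 m²/day.
Peak time from v_R²t² + 2D_R t − x² = 0: t = (√(D_R² + v_R²x²) − D_R)/v_R².
√(D_R² + v_R²x²) = √(0.004598² + 0.005016² × 11.9²) = 0.05987; v_R² = 2.516e-05.
t = (0.05987 − 0.004598)/2.516e-05 = 2200 days.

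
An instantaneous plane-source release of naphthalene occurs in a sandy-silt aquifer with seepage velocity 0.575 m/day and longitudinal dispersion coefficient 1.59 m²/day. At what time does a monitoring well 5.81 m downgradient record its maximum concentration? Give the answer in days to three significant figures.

For the 1D instantaneous-source solution, setting ∂C/∂t = 0 at fixed x gives v²t² + 2Dt − x² = 0, so t = (√(D² + v²x²) − D)/v².
√(D² + v²x²) = √(1.59² + 0.575² × 5.81²) = 3.700; v² = 0.330625.
t = (3.700 − 1.59)/0.330625 = 6.38 days (vs. the pure-advection estimate x/v = 10.1 d).

6.38 days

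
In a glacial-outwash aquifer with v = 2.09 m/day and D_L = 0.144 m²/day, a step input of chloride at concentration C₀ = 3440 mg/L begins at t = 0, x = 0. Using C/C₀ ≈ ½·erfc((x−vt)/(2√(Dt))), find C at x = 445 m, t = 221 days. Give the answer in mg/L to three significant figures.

For a continuous step input, C/C₀ ≈ ½·erfc((x−vt)/(2√(Dt))).
vt = 2.09 × 221 = 461.89 m and 2√(Dt) = 2√(0.144 × 221) = 11.28 m.
Argument (x−vt)/(2√(Dt)) = (445 − 461.89)/11.28 = -1.497; ½·erfc(-1.497) = 0.9829.
C = 3440 × 0.9829 = 3380 mg/L.

3380 mg/L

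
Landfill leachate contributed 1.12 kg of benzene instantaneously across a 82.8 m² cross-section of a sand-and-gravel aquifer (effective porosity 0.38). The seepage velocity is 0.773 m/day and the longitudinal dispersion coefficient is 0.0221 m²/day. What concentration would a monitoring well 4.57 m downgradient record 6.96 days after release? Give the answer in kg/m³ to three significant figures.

0.00881 kg/m³

For an instantaneous plane source, C(x,t) = M/(n_e·A·√(4πDt)) · exp(−(x−vt)²/(4Dt)), with n_e·A the pore (flow) area.
Plume center vt = 0.773 × 6.96 = 5.38008 m, so the well at 4.57 m is 0.81008 m upgradient of the peak.
√(4πDt) = 1.390 m, giving peak height M/(n_e·A·√(4πDt)) = 1.12/(0.38 × 82.8 × 1.390) = 0.02561 kg/m³.
(x−vt)²/(4Dt) = (-0.81008)²/(4 × 0.0221 × 6.96) = 1.067; exp(−1.067) = 0.3440.
C = 0.02561 × 0.3440 = 0.00881 kg/m³.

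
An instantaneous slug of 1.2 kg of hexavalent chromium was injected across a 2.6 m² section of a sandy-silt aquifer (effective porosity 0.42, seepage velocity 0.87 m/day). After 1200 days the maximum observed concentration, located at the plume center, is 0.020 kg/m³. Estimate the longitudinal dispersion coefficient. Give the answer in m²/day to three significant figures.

0.200 m²/day

At the plume center C_max = M/(n_e·A·√(4πDt)), so D = M²/(4πt·(n_e·A·C_max)²).
n_e·A·C_max = 0.42 × 2.6 × 0.020 = 0.02184 kg/m.
D = 1.2²/(4π × 1200 × 0.02184²) = 0.200 m²/day.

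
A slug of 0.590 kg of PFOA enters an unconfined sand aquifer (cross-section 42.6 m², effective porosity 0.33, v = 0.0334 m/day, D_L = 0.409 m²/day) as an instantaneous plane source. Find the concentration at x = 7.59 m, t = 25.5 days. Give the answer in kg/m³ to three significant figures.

0.00123 kg/m³

For an instantaneous plane source, C(x,t) = M/(n_e·A·√(4πDt)) · exp(−(x−vt)²/(4Dt)), with n_e·A the pore (flow) area.
Plume center vt = 0.0334 × 25.5 = 0.8517 m, so the well at 7.59 m is 6.7383 m downgradient of the peak.
√(4πDt) = 11.45 m, giving peak height M/(n_e·A·√(4πDt)) = 0.590/(0.33 × 42.6 × 11.45) = 0.003665 kg/m³.
(x−vt)²/(4Dt) = (6.7383)²/(4 × 0.409 × 25.5) = 1.088; exp(−1.088) = 0.3369.
C = 0.003665 × 0.3369 = 0.00123 kg/m³.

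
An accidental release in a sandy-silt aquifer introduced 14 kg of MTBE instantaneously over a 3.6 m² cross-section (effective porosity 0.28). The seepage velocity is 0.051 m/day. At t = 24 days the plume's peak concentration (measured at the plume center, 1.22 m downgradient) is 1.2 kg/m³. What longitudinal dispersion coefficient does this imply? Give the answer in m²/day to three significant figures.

At the plume center C_max = M/(n_e·A·√(4πDt)), so D = M²/(4πt·(n_e·A·C_max)²).
n_e·A·C_max = 0.28 × 3.6 × 1.2 = 1.210 kg/m.
D = 14²/(4π × 24 × 1.210²) = 0.444 m²/day.

0.444 m²/day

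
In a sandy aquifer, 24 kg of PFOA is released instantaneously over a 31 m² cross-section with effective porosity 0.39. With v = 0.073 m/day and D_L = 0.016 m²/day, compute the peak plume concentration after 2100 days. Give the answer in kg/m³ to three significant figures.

0.0966 kg/m³

The peak of an instantaneous 1D plume sits at x = vt; there the Gaussian factor is 1 and C_max = M/(n_e·A·√(4πDt)), where n_e·A is the pore area the mass is dissolved in.
√(4πDt) = √(4π × 0.016 × 2100) = 20.55 m, so C_max = 24/(0.39 × 31 × 20.55) = 0.0966 kg/m³.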